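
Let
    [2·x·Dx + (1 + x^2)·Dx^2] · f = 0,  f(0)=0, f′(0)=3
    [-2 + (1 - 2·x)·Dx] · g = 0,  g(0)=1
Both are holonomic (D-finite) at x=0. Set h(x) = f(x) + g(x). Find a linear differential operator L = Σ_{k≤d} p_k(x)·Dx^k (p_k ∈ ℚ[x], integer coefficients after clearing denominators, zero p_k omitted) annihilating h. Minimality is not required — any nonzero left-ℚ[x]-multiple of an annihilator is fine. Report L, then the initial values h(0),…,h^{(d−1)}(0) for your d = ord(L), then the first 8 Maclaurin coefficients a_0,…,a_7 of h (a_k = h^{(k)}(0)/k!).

f: a_k = 0, 3, 0, -1, 0, 3/5, 0, -3/7, …
g: a_k = 1, 2, 4, 8, 16, 32, 64, 128, …
Sum ⇒ L₀ = lclm(L_f,L_g) in ℚ(x)⟨Dx⟩.
L = (4 - 32·x - 12·x^2)·Dx + (-13 + 4·x - 25·x^2 - 12·x^3)·Dx^2 + (2 - 3·x - 3·x^3 - 2·x^4)·Dx^3  (order 3).
h: a_k = 1, 5, 4, 7, 16, 163/5, 64, 893/7, …
ICs: h(0) = 1, h′(0) = 5, h′′(0) = 8.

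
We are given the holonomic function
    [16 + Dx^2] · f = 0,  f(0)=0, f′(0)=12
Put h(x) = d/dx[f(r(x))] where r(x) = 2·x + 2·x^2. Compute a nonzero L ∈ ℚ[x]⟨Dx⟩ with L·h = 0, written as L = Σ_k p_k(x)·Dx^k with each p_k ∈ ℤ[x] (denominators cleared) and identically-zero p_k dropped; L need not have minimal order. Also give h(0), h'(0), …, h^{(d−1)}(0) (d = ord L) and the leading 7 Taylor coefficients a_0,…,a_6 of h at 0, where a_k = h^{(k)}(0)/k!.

L = (76 + 512·x + 1536·x^2 + 2048·x^3 + 1024·x^4) + (-6 - 12·x)·Dx + (1 + 4·x + 4·x^2)·Dx^2  (order 2).
h: a_k = 24, 48, -768, -3072, 256, 23040, 729088/15, …
ICs: h(0) = 24, h′(0) = 48.

f: a_k = 0, 12, 0, -32, 0, 128/5, 0, …
L₀ from L_f via x↦r, Dx↦r'^{-1}Dx.
h=h₀': d/dx-closure on L₀ ⇒ L.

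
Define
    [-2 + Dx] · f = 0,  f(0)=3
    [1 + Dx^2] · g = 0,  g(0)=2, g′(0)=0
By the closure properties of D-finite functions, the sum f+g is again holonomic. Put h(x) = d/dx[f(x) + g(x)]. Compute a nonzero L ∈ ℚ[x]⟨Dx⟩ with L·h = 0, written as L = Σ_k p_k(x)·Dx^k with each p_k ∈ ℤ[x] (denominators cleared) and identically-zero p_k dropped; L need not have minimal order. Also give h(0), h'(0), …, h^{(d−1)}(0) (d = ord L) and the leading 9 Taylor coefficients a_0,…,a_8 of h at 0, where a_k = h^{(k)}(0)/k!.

L = 2 - Dx + 2·Dx^2 - Dx^3  (order 3).
h: a_k = 6, 10, 12, 25/3, 4, 19/12, 8/15, 11/72, 4/105, …
ICs: h(0) = 6, h′(0) = 10, h′′(0) = 24.

f: a_k = 3, 6, 6, 4, 2, 4/5, 4/15, 8/105, 2/105, …
g: a_k = 2, 0, -1, 0, 1/12, 0, -1/360, 0, 1/20160, …
Sum ⇒ L₀ = lclm(L_f,L_g) in ℚ(x)⟨Dx⟩.
h=h₀': d/dx-closure on L₀ ⇒ L.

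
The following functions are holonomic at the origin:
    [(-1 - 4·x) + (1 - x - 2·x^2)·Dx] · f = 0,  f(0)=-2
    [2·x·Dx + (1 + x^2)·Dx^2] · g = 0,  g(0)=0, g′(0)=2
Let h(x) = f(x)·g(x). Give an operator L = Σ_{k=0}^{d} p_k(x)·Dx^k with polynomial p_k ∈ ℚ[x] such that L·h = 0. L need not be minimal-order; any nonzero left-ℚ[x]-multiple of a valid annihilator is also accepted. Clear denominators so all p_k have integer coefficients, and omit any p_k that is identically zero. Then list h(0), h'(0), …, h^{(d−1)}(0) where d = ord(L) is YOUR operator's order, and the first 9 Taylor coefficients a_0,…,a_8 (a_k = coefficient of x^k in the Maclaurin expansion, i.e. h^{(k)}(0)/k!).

f: a_k = -2, -2, -6, -10, -22, -42, -86, -170, -342, …
g: a_k = 0, 2, 0, -2/3, 0, 2/5, 0, -2/7, 0, …
h₀=f·g: eliminate ⇒ L₀, order ≤ 1·2.
L = (4 + 2·x + 12·x^2) + (2 + 6·x + 4·x^2 + 12·x^3)·Dx + (-1 + x + x^2 + x^3 + 2·x^4)·Dx^2  (order 2).
h: a_k = 0, -4, -4, -32/3, -56/3, -204/5, -1172/15, -16712/105, -2208/7, …
ICs: h(0) = 0, h′(0) = -4.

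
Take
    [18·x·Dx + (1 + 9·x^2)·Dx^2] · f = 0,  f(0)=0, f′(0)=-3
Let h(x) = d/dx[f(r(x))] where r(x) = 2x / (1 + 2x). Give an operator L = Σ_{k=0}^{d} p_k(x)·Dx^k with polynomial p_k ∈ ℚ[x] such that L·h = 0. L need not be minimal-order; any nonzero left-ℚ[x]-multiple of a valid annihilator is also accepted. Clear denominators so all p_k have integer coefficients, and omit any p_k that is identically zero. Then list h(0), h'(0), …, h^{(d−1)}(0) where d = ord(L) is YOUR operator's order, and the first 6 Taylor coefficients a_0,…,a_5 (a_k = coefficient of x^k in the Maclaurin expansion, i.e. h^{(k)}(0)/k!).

L = (4 + 80·x) + (1 + 4·x + 40·x^2)·Dx  (order 1).
h: a_k = -6, 24, 144, -1536, 384, 59904, …
ICs: h(0) = -6.

f: a_k = 0, -3, 0, 9, 0, -243/5, …
f∘r: x↦r, Dx↦Dx/r' in L_f ⇒ L₀.
Differentiate: ansatz ord ≤ ord L₀ ⇒ L.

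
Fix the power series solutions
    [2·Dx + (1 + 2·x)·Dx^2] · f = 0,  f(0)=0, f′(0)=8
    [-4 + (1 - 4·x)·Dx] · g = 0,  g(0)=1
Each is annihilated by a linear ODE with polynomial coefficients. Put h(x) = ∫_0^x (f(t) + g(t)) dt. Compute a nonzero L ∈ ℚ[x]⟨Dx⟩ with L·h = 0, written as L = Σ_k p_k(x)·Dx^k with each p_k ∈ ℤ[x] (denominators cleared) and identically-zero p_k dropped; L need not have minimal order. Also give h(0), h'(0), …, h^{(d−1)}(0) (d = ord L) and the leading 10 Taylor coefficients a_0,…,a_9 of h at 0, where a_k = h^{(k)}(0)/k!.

L = (-128 - 64·x)·Dx^2 + (-44 - 224·x - 128·x^2)·Dx^3 + (5 - 6·x - 48·x^2 - 32·x^3)·Dx^4  (order 4).
h: a_k = 0, 1, 6, 8/3, 56/3, 48, 2624/15, 12160/21, 14400/7, 65408/9, …
ICs: h(0) = 0, h′(0) = 1, h′′(0) = 12, h′′′(0) = 16.

f: a_k = 0, 8, -8, 32/3, -16, 128/5, -128/3, 512/7, -128, 2048/9, …
g: a_k = 1, 4, 16, 64, 256, 1024, 4096, 16384, 65536, 262144, …
Weyl lclm of L_f,L_g ⇒ L₀ (ord ≤ 3).
∫: right-multiply L₀ by Dx.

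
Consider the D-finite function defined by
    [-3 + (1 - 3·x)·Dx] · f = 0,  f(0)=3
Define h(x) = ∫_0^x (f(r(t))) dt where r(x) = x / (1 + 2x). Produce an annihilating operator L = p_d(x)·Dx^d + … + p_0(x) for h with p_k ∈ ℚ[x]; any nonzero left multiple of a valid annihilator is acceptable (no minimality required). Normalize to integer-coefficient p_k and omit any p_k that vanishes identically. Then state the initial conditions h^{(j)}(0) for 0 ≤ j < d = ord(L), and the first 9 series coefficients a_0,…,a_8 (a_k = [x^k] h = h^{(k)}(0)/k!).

f: a_k = 3, 9, 27, 81, 243, 729, 2187, 6561, 19683, …
Change of var in L_f (x↦r) gives L₀.
∫: right-multiply L₀ by Dx.
L = 3·Dx + (-1 - x + 2·x^2)·Dx^2  (order 2).
h: a_k = 0, 3, 9/2, 3, 9/4, 9/5, 3/2, 9/7, 9/8, …
ICs: h(0) = 0, h′(0) = 3.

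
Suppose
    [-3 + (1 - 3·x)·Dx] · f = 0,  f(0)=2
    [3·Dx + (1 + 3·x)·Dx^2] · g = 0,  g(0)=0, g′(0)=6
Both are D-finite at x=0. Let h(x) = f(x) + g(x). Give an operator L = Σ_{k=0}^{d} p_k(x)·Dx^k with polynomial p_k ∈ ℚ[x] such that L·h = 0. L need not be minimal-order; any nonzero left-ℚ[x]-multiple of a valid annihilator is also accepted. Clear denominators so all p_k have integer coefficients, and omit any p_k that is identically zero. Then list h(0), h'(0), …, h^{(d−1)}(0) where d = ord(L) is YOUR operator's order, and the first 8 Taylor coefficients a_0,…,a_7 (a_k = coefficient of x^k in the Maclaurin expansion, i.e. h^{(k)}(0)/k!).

L = (30 + 18·x)·Dx + (4 + 48·x + 36·x^2)·Dx^2 + (-1 - x + 9·x^2 + 9·x^3)·Dx^3  (order 3).
h: a_k = 2, 12, 9, 72, 243/2, 2916/5, 1215, 34992/7, …
ICs: h(0) = 2, h′(0) = 12, h′′(0) = 18.

f: a_k = 2, 6, 18, 54, 162, 486, 1458, 4374, …
g: a_k = 0, 6, -9, 18, -81/2, 486/5, -243, 4374/7, …
f+g: L₀ = lclm(L_f,L_g), ord ≤ 1+2.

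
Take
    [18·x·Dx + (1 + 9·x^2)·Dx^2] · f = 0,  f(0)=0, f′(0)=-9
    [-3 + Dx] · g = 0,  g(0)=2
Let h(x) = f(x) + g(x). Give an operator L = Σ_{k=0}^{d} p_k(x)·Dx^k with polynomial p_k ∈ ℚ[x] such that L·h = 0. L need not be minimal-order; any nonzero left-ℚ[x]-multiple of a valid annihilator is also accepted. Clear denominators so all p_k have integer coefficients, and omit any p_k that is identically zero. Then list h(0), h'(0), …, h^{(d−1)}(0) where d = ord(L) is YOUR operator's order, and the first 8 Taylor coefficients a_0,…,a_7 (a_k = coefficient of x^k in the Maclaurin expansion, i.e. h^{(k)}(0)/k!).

L = (18 - 108·x - 162·x^2)·Dx + (-9 + 27·x + 27·x^2 - 81·x^3)·Dx^2 + (1 + 3·x + 9·x^2 + 27·x^3)·Dx^3  (order 3).
h: a_k = 2, -3, 9, 36, 27/4, -567/4, 81/40, 262683/280, …
ICs: h(0) = 2, h′(0) = -3, h′′(0) = 18.

f: a_k = 0, -9, 0, 27, 0, -729/5, 0, 6561/7, …
g: a_k = 2, 6, 9, 9, 27/4, 81/20, 81/40, 243/280, …
Sum ⇒ L₀ = lclm(L_f,L_g) in ℚ(x)⟨Dx⟩.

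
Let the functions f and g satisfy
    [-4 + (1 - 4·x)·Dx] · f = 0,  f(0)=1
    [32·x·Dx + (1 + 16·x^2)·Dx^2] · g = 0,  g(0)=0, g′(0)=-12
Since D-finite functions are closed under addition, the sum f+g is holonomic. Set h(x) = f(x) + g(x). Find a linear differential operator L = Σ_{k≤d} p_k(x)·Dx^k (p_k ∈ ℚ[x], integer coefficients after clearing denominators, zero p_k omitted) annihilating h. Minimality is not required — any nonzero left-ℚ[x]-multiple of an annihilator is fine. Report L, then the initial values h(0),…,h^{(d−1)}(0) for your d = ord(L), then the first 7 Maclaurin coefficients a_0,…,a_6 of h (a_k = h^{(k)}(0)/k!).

f: a_k = 1, 4, 16, 64, 256, 1024, 4096, …
g: a_k = 0, -12, 0, 64, 0, -3072/5, 0, …
h₀=f+g: left-lcm gives L₀, ord ≤ 3.
L = (-32 + 512·x + 1536·x^2)·Dx + (16 - 32·x + 256·x^2 + 1536·x^3)·Dx^2 + (-1 + 256·x^4)·Dx^3  (order 3).
h: a_k = 1, -8, 16, 128, 256, 2048/5, 4096, …
ICs: h(0) = 1, h′(0) = -8, h′′(0) = 32.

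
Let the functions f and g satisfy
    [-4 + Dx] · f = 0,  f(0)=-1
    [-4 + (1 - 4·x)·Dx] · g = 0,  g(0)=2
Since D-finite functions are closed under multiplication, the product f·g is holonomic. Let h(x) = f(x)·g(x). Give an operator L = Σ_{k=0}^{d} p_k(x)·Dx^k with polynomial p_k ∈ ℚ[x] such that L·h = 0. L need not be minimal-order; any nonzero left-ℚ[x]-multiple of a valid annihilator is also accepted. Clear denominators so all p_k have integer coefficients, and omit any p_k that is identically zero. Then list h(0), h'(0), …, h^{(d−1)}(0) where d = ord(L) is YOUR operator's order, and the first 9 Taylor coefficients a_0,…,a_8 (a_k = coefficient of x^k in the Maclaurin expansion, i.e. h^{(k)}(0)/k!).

L = (8 - 16·x) + (-1 + 4·x)·Dx  (order 1).
h: a_k = -2, -16, -80, -1024/3, -4160/3, -83456/15, -1001984/45, -5611520/63, -112231424/315, …
ICs: h(0) = -2.

f: a_k = -1, -4, -8, -32/3, -32/3, -128/15, -256/45, -1024/315, -512/315, …
g: a_k = 2, 8, 32, 128, 512, 2048, 8192, 32768, 131072, …
L₀ := L_f ⊗_s L_g (sym. prod.), ord ≤ 1.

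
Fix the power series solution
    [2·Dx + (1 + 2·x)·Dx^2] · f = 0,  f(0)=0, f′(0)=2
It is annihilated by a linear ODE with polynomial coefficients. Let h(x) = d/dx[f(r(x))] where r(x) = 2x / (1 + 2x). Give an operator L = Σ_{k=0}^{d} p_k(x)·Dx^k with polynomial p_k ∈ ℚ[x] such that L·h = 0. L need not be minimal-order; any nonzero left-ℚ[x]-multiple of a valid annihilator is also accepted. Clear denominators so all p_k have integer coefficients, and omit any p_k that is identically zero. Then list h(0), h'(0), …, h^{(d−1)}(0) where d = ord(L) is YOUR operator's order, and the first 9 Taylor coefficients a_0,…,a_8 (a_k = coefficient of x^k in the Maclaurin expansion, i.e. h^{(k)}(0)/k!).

f: a_k = 0, 2, -2, 8/3, -4, 32/5, -32/3, 128/7, -32, …
Substitute x→r, Dx→(1/r')Dx; clear ⇒ L₀.
h₀' ⇒ L via d/dx closure of L₀.
L = (8 + 24·x) + (1 + 8·x + 12·x^2)·Dx  (order 1).
h: a_k = 4, -32, 208, -1280, 7744, -46592, 279808, -1679360, 10077184, …
ICs: h(0) = 4.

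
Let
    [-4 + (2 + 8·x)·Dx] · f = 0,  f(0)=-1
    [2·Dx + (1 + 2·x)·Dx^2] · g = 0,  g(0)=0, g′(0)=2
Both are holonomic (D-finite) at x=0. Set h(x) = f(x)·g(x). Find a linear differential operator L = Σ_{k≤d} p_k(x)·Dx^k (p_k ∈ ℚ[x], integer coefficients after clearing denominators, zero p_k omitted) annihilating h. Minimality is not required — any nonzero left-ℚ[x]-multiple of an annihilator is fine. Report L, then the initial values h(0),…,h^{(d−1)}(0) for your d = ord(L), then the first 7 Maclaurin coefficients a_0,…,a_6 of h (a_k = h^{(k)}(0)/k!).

L = (8 + 8·x) + (-2 - 8·x)·Dx + (1 + 10·x + 32·x^2 + 32·x^3)·Dx^2  (order 2).
h: a_k = 0, -2, -2, 16/3, -40/3, 524/15, -484/5, …
ICs: h(0) = 0, h′(0) = -2.

f: a_k = -1, -2, 2, -4, 10, -28, 84, …
g: a_k = 0, 2, -2, 8/3, -4, 32/5, -32/3, …
L₀ := L_f ⊗_s L_g (sym. prod.), ord ≤ 2.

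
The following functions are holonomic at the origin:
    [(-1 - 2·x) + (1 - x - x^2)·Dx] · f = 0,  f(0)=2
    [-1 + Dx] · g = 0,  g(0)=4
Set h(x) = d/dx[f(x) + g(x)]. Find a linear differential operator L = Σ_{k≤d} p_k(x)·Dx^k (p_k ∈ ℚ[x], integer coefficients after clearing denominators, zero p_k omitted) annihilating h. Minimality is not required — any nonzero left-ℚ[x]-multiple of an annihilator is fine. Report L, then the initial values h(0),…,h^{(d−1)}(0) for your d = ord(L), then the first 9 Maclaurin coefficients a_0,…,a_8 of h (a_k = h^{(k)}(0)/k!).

f: a_k = 2, 2, 4, 6, 10, 16, 26, 42, 68, …
g: a_k = 4, 4, 2, 2/3, 1/6, 1/30, 1/180, 1/1260, 1/10080, …
Sum ⇒ L₀ = lclm(L_f,L_g) in ℚ(x)⟨Dx⟩.
h=h₀': d/dx-closure on L₀ ⇒ L.
L = (14 + 46·x + 40·x^2 + 36·x^3 + 6·x^4) + (-17 - 48·x - 41·x^2 - 24·x^3 + 5·x^4 + 2·x^5)·Dx + (3 + 2·x + x^2 - 12·x^3 - 11·x^4 - 2·x^5)·Dx^2  (order 2).
h: a_k = 6, 12, 20, 122/3, 481/6, 4681/30, 52921/180, 685441/1260, 9979201/10080, …
ICs: h(0) = 6, h′(0) = 12.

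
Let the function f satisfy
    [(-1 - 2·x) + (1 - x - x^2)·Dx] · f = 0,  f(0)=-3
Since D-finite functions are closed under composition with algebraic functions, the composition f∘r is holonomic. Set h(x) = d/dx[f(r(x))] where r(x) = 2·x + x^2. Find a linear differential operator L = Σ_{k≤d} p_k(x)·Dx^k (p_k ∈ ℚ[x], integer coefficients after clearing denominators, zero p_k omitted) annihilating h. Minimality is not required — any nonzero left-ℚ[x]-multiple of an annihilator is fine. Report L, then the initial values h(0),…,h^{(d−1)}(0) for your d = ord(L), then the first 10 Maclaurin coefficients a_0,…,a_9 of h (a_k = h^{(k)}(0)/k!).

f: a_k = -3, -3, -6, -9, -15, -24, -39, -63, -102, -165, …
h₀=f(r): pull back L_f along r ⇒ L₀.
Differentiate: ansatz ord ≤ ord L₀ ⇒ L.
L = (9 + 42·x + 105·x^2 + 164·x^3 + 141·x^4 + 60·x^5 + 10·x^6) + (-1 - 3·x + 9·x^2 + 39·x^3 + 55·x^4 + 39·x^5 + 14·x^6 + 2·x^7)·Dx  (order 1).
h: a_k = -6, -54, -288, -1416, -6510, -28710, -123144, -517368, -2139696, -8739960, …
ICs: h(0) = -6.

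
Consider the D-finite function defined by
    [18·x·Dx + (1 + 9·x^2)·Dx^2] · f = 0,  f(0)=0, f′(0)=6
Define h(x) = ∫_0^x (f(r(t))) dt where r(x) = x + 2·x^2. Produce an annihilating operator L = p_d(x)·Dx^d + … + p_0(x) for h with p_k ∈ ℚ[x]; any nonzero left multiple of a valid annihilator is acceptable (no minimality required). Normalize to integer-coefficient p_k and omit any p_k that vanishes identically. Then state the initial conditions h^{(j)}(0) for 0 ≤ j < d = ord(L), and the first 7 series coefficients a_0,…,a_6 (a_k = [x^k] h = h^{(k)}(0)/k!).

L = (-4 + 18·x + 144·x^2 + 432·x^3 + 432·x^4)·Dx^2 + (1 + 4·x + 9·x^2 + 72·x^3 + 180·x^4 + 144·x^5)·Dx^3  (order 3).
h: a_k = 0, 0, 3, 4, -9/2, -108/5, -99/5, …
ICs: h(0) = 0, h′(0) = 0, h′′(0) = 6.

f: a_k = 0, 6, 0, -18, 0, 486/5, 0, …
f∘r: x↦r, Dx↦Dx/r' in L_f ⇒ L₀.
h=∫₀ˣh₀: take L = L₀·Dx.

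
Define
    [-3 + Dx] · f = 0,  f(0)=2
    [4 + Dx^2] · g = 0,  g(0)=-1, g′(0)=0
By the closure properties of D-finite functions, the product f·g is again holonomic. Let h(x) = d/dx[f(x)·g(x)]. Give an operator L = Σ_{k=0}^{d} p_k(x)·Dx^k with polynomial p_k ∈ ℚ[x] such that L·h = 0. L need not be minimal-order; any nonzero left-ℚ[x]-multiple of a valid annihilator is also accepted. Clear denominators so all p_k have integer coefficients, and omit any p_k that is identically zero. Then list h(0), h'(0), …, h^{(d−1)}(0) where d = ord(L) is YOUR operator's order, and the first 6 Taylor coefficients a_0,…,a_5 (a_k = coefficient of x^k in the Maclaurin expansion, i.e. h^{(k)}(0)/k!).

f: a_k = 2, 6, 9, 9, 27/4, 81/20, …
g: a_k = -1, 0, 2, 0, -2/3, 0, …
Product ⇒ symmetric product L₀, ord ≤ 2.
h=h₀': d/dx-closure on L₀ ⇒ L.
L = 13 - 6·Dx + Dx^2  (order 2).
h: a_k = -6, -10, 9, 119/3, 199/4, 407/12, …
ICs: h(0) = -6, h′(0) = -10.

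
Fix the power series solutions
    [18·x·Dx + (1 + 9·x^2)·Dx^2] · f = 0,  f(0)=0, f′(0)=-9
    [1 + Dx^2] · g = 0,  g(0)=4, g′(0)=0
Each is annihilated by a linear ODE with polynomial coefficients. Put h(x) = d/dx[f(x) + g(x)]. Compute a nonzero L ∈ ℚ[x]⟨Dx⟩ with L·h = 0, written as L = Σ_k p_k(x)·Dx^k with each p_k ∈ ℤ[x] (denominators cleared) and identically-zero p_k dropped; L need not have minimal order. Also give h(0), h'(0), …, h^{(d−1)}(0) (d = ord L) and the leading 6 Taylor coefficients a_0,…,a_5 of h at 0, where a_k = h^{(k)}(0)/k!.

L = (-1926·x + 17820·x^3 + 1458·x^5) + (-17 + 351·x^2 + 4617·x^4 + 729·x^6)·Dx + (-1926·x + 17820·x^3 + 1458·x^5)·Dx^2 + (-17 + 351·x^2 + 4617·x^4 + 729·x^6)·Dx^3  (order 3).
h: a_k = -9, -4, 81, 2/3, -729, -1/30, …
ICs: h(0) = -9, h′(0) = -4, h′′(0) = 162.

f: a_k = 0, -9, 0, 27, 0, -729/5, …
g: a_k = 4, 0, -2, 0, 1/6, 0, …
Weyl lclm of L_f,L_g ⇒ L₀ (ord ≤ 4).
h=h₀': d/dx-closure on L₀ ⇒ L.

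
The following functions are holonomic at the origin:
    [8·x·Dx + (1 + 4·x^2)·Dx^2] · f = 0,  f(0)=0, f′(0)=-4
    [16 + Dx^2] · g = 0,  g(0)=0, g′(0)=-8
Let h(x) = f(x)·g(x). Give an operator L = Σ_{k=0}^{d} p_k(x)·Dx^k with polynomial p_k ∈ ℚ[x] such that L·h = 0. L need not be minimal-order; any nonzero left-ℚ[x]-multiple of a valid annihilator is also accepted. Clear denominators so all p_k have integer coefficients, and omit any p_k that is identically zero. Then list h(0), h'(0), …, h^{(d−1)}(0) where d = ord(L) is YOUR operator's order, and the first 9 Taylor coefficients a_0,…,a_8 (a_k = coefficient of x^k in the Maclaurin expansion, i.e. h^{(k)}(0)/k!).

f: a_k = 0, -4, 0, 16/3, 0, -64/5, 0, 256/7, 0, …
g: a_k = 0, -8, 0, 64/3, 0, -256/15, 0, 2048/315, 0, …
f·g: L₀ = L_f ⊗_s L_g, ord ≤ 2·2.
L = (2560 + 29696·x^2 + 118784·x^4 + 262144·x^6 + 262144·x^8) + (1536·x + 14336·x^3 + 49152·x^5 + 65536·x^7)·Dx + (240 + 3008·x^2 + 13824·x^4 + 32768·x^6 + 32768·x^8)·Dx^2 + (96·x + 896·x^3 + 3072·x^5 + 4096·x^7)·Dx^3 + (5 + 72·x^2 + 400·x^4 + 1024·x^6 + 1024·x^8)·Dx^4  (order 4).
h: a_k = 0, 0, 32, 0, -128, 0, 2560/9, 0, -2048/3, …
ICs: h(0) = 0, h′(0) = 0, h′′(0) = 64, h′′′(0) = 0.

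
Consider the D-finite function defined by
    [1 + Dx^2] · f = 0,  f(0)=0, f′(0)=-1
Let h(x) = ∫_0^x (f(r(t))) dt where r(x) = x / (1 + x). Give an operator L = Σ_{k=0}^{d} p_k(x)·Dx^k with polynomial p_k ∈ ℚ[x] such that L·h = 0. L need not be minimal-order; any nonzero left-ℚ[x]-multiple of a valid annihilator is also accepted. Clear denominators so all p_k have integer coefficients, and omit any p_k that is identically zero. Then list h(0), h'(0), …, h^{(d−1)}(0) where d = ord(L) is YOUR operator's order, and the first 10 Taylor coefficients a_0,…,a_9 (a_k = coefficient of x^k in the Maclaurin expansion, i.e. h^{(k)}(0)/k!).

L = Dx + (2 + 6·x + 6·x^2 + 2·x^3)·Dx^2 + (1 + 4·x + 6·x^2 + 4·x^3 + x^4)·Dx^3  (order 3).
h: a_k = 0, 0, -1/2, 1/3, -5/24, 1/10, -1/720, -5/56, 6931/40320, -1591/6480, …
ICs: h(0) = 0, h′(0) = 0, h′′(0) = -1.

f: a_k = 0, -1, 0, 1/6, 0, -1/120, 0, 1/5040, 0, -1/362880, …
h₀=f(r): pull back L_f along r ⇒ L₀.
∫: right-multiply L₀ by Dx.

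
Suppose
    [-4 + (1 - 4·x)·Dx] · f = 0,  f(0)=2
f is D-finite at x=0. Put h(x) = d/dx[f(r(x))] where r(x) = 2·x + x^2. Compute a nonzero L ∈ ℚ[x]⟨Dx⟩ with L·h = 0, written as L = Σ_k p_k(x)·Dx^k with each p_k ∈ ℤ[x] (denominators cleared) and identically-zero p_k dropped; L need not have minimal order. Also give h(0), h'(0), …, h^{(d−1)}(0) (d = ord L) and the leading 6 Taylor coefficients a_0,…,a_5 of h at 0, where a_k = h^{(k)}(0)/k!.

L = (17 + 24·x + 12·x^2) + (-1 + 7·x + 12·x^2 + 4·x^3)·Dx  (order 1).
h: a_k = 16, 272, 3456, 39040, 413440, 4203264, …
ICs: h(0) = 16.

f: a_k = 2, 8, 32, 128, 512, 2048, …
L₀ from L_f via x↦r, Dx↦r'^{-1}Dx.
Differentiate: ansatz ord ≤ ord L₀ ⇒ L.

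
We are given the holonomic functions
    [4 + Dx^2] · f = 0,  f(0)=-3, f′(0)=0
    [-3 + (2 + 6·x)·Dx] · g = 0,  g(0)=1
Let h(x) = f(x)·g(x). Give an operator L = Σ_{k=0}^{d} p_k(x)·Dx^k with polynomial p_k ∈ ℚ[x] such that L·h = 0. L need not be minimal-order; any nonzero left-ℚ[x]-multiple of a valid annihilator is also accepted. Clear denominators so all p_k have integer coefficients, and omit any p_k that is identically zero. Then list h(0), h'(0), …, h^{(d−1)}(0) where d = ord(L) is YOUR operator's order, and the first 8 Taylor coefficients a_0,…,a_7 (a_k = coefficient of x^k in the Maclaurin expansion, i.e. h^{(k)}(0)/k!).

L = (43 + 96·x + 144·x^2) + (-12 - 36·x)·Dx + (4 + 24·x + 36·x^2)·Dx^2  (order 2).
h: a_k = -3, -9/2, 75/8, 63/16, 95/128, -3279/256, 435961/15360, -704789/10240, …
ICs: h(0) = -3, h′(0) = -9/2.

f: a_k = -3, 0, 6, 0, -2, 0, 4/15, 0, …
g: a_k = 1, 3/2, -9/8, 27/16, -405/128, 1701/256, -15309/1024, 72171/2048, …
h₀=f·g: eliminate ⇒ L₀, order ≤ 2·1.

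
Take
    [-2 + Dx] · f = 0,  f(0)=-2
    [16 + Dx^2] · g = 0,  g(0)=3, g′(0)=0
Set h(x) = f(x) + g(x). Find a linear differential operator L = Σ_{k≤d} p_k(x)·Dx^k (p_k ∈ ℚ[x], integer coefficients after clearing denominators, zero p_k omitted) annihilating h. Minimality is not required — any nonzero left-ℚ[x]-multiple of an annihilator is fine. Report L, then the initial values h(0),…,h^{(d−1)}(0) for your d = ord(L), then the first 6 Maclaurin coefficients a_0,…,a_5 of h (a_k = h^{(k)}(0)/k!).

L = -32 + 16·Dx - 2·Dx^2 + Dx^3  (order 3).
h: a_k = 1, -4, -28, -8/3, 92/3, -8/15, …
ICs: h(0) = 1, h′(0) = -4, h′′(0) = -56.

f: a_k = -2, -4, -4, -8/3, -4/3, -8/15, …
g: a_k = 3, 0, -24, 0, 32, 0, …
f+g: L₀ = lclm(L_f,L_g), ord ≤ 1+2.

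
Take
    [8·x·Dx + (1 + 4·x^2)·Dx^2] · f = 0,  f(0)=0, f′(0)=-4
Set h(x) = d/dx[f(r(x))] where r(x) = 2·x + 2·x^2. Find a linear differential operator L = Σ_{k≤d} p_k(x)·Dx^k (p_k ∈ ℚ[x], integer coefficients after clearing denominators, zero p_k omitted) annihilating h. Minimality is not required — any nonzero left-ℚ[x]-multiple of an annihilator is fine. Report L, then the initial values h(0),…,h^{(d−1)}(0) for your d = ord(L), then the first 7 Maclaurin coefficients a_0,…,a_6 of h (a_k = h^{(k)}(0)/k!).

L = (-2 + 32·x + 128·x^2 + 192·x^3 + 96·x^4) + (1 + 2·x + 16·x^2 + 64·x^3 + 80·x^4 + 32·x^5)·Dx  (order 1).
h: a_k = -8, -16, 128, 512, -1408, -12032, 4096, …
ICs: h(0) = -8.

f: a_k = 0, -4, 0, 16/3, 0, -64/5, 0, …
Substitute x→r, Dx→(1/r')Dx; clear ⇒ L₀.
h=h₀': d/dx-closure on L₀ ⇒ L.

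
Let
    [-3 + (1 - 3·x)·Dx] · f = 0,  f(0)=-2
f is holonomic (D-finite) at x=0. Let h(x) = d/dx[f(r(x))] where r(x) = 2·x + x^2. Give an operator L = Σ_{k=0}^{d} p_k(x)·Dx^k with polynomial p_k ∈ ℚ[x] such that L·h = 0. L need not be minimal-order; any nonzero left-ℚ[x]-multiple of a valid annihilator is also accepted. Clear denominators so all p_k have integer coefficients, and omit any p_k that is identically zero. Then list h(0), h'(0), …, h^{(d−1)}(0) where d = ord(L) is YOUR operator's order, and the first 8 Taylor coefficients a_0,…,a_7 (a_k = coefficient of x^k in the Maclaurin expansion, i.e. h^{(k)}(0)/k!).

L = (13 + 18·x + 9·x^2) + (-1 + 5·x + 9·x^2 + 3·x^3)·Dx  (order 1).
h: a_k = -12, -156, -1512, -13032, -105300, -816804, -6159888, -45506448, …
ICs: h(0) = -12.

f: a_k = -2, -6, -18, -54, -162, -486, -1458, -4374, …
Substitute x→r, Dx→(1/r')Dx; clear ⇒ L₀.
Differentiate: ansatz ord ≤ ord L₀ ⇒ L.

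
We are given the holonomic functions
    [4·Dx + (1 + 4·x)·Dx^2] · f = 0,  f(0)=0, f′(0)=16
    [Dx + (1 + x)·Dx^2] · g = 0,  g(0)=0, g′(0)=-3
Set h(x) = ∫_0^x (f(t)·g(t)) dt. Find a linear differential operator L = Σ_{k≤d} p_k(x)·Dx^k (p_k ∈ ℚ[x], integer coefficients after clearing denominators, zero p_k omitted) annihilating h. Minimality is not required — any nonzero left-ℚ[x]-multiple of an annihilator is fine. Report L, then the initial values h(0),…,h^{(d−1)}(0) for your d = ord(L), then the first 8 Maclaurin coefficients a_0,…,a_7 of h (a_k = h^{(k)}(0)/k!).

f: a_k = 0, 16, -32, 256/3, -256, 4096/5, -8192/3, 65536/7, …
g: a_k = 0, -3, 3/2, -1, 3/4, -3/5, 1/2, -3/7, …
h₀=f·g: eliminate ⇒ L₀, order ≤ 2·2.
∫: right-multiply L₀ by Dx.
L = (136 + 320·x + 256·x^2)·Dx^2 + (290 + 1464·x + 2400·x^2 + 1280·x^3)·Dx^3 + (92 + 740·x + 1992·x^2 + 2240·x^3 + 896·x^4)·Dx^4 + (5 + 58·x + 245·x^2 + 464·x^3 + 400·x^4 + 128·x^5)·Dx^5  (order 5).
h: a_k = 0, 0, 0, -16, 30, -64, 470/3, -6344/15, …
ICs: h(0) = 0, h′(0) = 0, h′′(0) = 0, h′′′(0) = -96, h′′′′(0) = 720.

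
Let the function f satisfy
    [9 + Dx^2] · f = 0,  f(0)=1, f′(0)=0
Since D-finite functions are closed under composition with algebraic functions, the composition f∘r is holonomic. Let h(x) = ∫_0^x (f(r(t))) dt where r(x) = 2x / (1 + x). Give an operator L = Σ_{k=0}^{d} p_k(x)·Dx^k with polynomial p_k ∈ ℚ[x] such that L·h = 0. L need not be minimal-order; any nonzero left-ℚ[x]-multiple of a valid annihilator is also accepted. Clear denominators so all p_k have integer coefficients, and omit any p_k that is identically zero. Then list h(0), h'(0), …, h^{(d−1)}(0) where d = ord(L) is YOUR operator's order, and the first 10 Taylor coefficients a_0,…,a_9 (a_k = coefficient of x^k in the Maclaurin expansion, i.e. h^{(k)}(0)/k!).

L = 36·Dx + (2 + 6·x + 6·x^2 + 2·x^3)·Dx^2 + (1 + 4·x + 6·x^2 + 4·x^3 + x^4)·Dx^3  (order 3).
h: a_k = 0, 1, 0, -6, 9, 0, -24, 1926/35, -729/10, 346/7, …
ICs: h(0) = 0, h′(0) = 1, h′′(0) = 0.

f: a_k = 1, 0, -9/2, 0, 27/8, 0, -81/80, 0, 729/4480, 0, …
h₀=f(r): pull back L_f along r ⇒ L₀.
h=∫₀ˣh₀: take L = L₀·Dx.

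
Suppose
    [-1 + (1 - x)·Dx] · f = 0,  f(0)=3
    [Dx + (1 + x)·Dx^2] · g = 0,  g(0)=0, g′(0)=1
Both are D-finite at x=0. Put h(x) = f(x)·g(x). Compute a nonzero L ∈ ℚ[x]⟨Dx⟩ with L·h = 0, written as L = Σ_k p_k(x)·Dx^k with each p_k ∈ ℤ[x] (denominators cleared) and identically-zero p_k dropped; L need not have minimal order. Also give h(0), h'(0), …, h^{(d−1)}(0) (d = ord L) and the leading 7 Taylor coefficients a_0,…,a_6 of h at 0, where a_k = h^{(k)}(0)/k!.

f: a_k = 3, 3, 3, 3, 3, 3, 3, …
g: a_k = 0, 1, -1/2, 1/3, -1/4, 1/5, -1/6, …
L₀ := L_f ⊗_s L_g (sym. prod.), ord ≤ 2.
L = 1 + (1 + 3·x)·Dx + (-1 + x^2)·Dx^2  (order 2).
h: a_k = 0, 3, 3/2, 5/2, 7/4, 47/20, 37/20, …
ICs: h(0) = 0, h′(0) = 3.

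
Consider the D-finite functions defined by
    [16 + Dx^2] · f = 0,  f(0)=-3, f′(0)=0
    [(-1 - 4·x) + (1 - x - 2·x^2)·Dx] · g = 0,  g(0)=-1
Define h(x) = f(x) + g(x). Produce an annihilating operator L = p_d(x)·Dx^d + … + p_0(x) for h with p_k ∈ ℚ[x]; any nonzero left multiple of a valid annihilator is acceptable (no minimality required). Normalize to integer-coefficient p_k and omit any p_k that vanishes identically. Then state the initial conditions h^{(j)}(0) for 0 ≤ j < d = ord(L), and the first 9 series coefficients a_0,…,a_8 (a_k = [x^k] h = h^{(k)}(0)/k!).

f: a_k = -3, 0, 24, 0, -32, 0, 256/15, 0, -512/105, …
g: a_k = -1, -1, -3, -5, -11, -21, -43, -85, -171, …
f+g: L₀ = lclm(L_f,L_g), ord ≤ 2+1.
L = (-368 - 1408·x + 256·x^2 - 512·x^3 - 2560·x^4 - 2048·x^5) + (176 - 336·x - 384·x^2 + 1024·x^3 + 384·x^4 - 1536·x^5 - 1024·x^6)·Dx + (-23 - 88·x + 16·x^2 - 32·x^3 - 160·x^4 - 128·x^5)·Dx^2 + (11 - 21·x - 24·x^2 + 64·x^3 + 24·x^4 - 96·x^5 - 64·x^6)·Dx^3  (order 3).
h: a_k = -4, -1, 21, -5, -43, -21, -389/15, -85, -18467/105, …
ICs: h(0) = -4, h′(0) = -1, h′′(0) = 42.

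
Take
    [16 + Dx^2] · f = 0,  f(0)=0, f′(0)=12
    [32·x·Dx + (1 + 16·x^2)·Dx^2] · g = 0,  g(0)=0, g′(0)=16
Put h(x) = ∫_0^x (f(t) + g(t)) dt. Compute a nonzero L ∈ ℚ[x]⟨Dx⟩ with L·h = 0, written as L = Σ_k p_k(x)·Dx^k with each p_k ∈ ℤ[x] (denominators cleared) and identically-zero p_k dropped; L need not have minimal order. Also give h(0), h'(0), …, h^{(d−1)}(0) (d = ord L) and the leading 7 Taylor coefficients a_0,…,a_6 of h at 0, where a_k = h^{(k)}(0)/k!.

f: a_k = 0, 12, 0, -32, 0, 128/5, 0, …
g: a_k = 0, 16, 0, -256/3, 0, 4096/5, 0, …
f+g: L₀ = lclm(L_f,L_g), ord ≤ 2+2.
h=∫₀ˣh₀: take L = L₀·Dx.
L = (-5632·x + 114688·x^3 + 131072·x^5)·Dx^2 + (-16 + 1792·x^2 + 36864·x^4 + 65536·x^6)·Dx^3 + (-352·x + 7168·x^3 + 8192·x^5)·Dx^4 + (-1 + 112·x^2 + 2304·x^4 + 4096·x^6)·Dx^5  (order 5).
h: a_k = 0, 0, 14, 0, -88/3, 0, 704/5, …
ICs: h(0) = 0, h′(0) = 0, h′′(0) = 28, h′′′(0) = 0, h′′′′(0) = -704.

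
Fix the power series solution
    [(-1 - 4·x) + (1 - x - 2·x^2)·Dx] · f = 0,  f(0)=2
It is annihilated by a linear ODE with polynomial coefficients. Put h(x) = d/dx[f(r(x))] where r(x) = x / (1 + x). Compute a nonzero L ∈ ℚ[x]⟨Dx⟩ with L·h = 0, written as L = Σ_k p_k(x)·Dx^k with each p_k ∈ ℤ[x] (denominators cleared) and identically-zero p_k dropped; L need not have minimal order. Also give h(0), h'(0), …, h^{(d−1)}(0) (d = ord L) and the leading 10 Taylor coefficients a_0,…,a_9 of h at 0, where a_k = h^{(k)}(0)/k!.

f: a_k = 2, 2, 6, 10, 22, 42, 86, 170, 342, 682, …
Substitute x→r, Dx→(1/r')Dx; clear ⇒ L₀.
h₀' ⇒ L via d/dx closure of L₀.
L = (4 + 12·x + 36·x^2 + 20·x^3) + (-1 - 7·x - 9·x^2 + 7·x^3 + 10·x^4)·Dx  (order 1).
h: a_k = 2, 8, 0, 32, -40, 144, -280, 704, -1512, 3440, …
ICs: h(0) = 2.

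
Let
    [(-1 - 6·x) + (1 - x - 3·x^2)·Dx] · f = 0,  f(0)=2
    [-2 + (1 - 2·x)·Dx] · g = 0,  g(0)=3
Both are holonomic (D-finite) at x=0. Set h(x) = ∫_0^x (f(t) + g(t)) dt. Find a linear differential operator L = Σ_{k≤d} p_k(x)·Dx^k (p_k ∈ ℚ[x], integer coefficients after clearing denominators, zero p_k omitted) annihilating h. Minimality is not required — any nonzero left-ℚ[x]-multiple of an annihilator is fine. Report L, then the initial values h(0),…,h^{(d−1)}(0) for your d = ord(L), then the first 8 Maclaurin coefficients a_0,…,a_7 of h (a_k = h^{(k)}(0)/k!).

f: a_k = 2, 2, 8, 14, 38, 80, 194, 434, …
g: a_k = 3, 6, 12, 24, 48, 96, 192, 384, …
h₀=f+g: left-lcm gives L₀, ord ≤ 2.
∫: right-multiply L₀ by Dx.
L = (8 - 36·x + 108·x^2 - 72·x^3)·Dx + (-2·x - 54·x^2 + 192·x^3 - 144·x^4)·Dx^2 + (-1 + 9·x - 23·x^2 + 6·x^3 + 42·x^4 - 36·x^5)·Dx^3  (order 3).
h: a_k = 0, 5, 4, 20/3, 19/2, 86/5, 88/3, 386/7, …
ICs: h(0) = 0, h′(0) = 5, h′′(0) = 8.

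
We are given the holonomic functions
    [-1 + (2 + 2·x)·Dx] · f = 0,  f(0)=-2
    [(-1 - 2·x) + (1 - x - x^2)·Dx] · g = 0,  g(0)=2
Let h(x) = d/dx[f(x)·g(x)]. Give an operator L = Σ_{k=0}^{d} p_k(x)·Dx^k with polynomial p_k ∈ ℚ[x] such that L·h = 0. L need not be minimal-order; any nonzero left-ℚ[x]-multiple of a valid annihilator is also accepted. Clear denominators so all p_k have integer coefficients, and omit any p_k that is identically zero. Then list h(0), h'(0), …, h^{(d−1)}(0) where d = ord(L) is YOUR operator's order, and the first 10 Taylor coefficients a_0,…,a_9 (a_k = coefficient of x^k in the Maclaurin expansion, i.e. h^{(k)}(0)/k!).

L = (19 + 66·x + 81·x^2 + 50·x^3 + 15·x^4) + (-6 - 10·x + 6·x^2 + 26·x^3 + 22·x^4 + 6·x^5)·Dx  (order 1).
h: a_k = -6, -19, -189/4, -803/8, -13105/64, -50661/128, -383425/512, -1416355/1024, -41276025/16384, -148366545/32768, …
ICs: h(0) = -6.

f: a_k = -2, -1, 1/4, -1/8, 5/64, -7/128, 21/512, -33/1024, 429/16384, -715/32768, …
g: a_k = 2, 2, 4, 6, 10, 16, 26, 42, 68, 110, …
Product ⇒ symmetric product L₀, ord ≤ 1.
Derive L from L₀ (diff closure).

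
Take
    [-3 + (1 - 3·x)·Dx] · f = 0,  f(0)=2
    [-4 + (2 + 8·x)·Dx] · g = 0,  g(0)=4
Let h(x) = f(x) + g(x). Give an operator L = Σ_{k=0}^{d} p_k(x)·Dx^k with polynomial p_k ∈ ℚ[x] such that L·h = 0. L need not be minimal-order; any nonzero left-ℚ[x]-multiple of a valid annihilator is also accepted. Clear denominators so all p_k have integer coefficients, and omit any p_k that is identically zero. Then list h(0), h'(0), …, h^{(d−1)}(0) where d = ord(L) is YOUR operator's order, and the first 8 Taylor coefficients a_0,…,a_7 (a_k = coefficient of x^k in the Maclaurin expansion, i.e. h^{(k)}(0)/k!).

f: a_k = 2, 6, 18, 54, 162, 486, 1458, 4374, …
g: a_k = 4, 8, -8, 16, -40, 112, -336, 1056, …
Sum ⇒ L₀ = lclm(L_f,L_g) in ℚ(x)⟨Dx⟩.
L = (-48 - 108·x) + (22 + 120·x + 324·x^2)·Dx + (-1 - 19·x - 6·x^2 + 216·x^3)·Dx^2  (order 2).
h: a_k = 6, 14, 10, 70, 122, 598, 1122, 5430, …
ICs: h(0) = 6, h′(0) = 14.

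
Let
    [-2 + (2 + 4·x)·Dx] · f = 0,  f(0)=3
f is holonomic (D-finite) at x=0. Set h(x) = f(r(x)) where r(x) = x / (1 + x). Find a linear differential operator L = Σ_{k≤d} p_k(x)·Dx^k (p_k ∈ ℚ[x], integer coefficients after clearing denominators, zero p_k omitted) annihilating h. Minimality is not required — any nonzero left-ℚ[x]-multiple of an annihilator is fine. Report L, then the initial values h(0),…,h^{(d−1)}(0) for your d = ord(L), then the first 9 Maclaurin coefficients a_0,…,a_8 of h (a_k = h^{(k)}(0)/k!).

L = -1 + (1 + 4·x + 3·x^2)·Dx  (order 1).
h: a_k = 3, 3, -9/2, 15/2, -111/8, 225/8, -981/16, 2259/16, -43335/128, …
ICs: h(0) = 3.

f: a_k = 3, 3, -3/2, 3/2, -15/8, 21/8, -63/16, 99/16, -1287/128, …
f∘r: x↦r, Dx↦Dx/r' in L_f ⇒ L₀.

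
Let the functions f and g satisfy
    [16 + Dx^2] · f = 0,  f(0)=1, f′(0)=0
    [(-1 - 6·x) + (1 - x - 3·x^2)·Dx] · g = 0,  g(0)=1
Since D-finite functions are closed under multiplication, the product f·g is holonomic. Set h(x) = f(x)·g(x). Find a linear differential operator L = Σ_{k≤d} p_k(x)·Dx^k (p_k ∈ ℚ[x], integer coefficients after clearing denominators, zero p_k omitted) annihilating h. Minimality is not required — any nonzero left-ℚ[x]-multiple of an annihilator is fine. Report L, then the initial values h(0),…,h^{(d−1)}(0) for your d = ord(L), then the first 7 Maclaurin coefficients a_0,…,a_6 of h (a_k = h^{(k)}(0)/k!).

L = (-10 + 16·x + 48·x^2) + (2 + 12·x)·Dx + (-1 + x + 3·x^2)·Dx^2  (order 2).
h: a_k = 1, 1, -4, -1, -7/3, -16/3, -811/45, …
ICs: h(0) = 1, h′(0) = 1.

f: a_k = 1, 0, -8, 0, 32/3, 0, -256/45, …
g: a_k = 1, 1, 4, 7, 19, 40, 97, …
Sym-product of L_f,L_g gives L₀ (≤ ord 2).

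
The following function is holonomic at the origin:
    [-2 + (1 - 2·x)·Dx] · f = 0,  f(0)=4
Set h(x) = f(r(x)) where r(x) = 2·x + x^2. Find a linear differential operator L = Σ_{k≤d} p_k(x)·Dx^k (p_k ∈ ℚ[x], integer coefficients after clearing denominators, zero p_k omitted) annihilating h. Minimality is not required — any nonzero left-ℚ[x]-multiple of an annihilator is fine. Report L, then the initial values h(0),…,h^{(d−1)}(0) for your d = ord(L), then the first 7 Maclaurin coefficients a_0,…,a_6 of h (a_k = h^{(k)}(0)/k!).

f: a_k = 4, 8, 16, 32, 64, 128, 256, …
L₀ from L_f via x↦r, Dx↦r'^{-1}Dx.
L = (4 + 4·x) + (-1 + 4·x + 2·x^2)·Dx  (order 1).
h: a_k = 4, 16, 72, 320, 1424, 6336, 28192, …
ICs: h(0) = 4.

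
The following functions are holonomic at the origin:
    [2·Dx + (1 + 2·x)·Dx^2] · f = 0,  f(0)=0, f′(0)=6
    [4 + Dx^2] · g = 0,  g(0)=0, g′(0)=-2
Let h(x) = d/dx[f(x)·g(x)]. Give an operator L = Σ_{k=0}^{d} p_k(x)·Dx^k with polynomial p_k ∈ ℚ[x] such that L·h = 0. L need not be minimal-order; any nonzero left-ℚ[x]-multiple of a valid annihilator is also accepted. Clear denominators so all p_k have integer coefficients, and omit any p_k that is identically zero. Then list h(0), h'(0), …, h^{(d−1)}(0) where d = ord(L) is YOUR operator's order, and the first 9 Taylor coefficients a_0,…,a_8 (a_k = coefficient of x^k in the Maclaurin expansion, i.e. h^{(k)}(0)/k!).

L = (-400 - 1408·x - 2688·x^2 + 1536·x^3 + 11008·x^4 + 12288·x^5 + 4096·x^6) + (-192 - 512·x + 640·x^2 + 3840·x^3 + 5120·x^4 + 2048·x^5)·Dx + (-112 - 352·x - 224·x^2 + 2304·x^3 + 6272·x^4 + 6144·x^5 + 2048·x^6)·Dx^2 + (-48 - 128·x + 160·x^2 + 960·x^3 + 1280·x^4 + 512·x^5)·Dx^3 + (-3 + 112·x^2 + 480·x^3 + 880·x^4 + 768·x^5 + 256·x^6)·Dx^4  (order 4).
h: a_k = 0, -24, 36, -32, 80, -176, 1736/5, -14464/21, 9600/7, …
ICs: h(0) = 0, h′(0) = -24, h′′(0) = 72, h′′′(0) = -192.

f: a_k = 0, 6, -6, 8, -12, 96/5, -32, 384/7, -96, …
g: a_k = 0, -2, 0, 4/3, 0, -4/15, 0, 8/315, 0, …
Product ⇒ symmetric product L₀, ord ≤ 4.
h₀' ⇒ L via d/dx closure of L₀.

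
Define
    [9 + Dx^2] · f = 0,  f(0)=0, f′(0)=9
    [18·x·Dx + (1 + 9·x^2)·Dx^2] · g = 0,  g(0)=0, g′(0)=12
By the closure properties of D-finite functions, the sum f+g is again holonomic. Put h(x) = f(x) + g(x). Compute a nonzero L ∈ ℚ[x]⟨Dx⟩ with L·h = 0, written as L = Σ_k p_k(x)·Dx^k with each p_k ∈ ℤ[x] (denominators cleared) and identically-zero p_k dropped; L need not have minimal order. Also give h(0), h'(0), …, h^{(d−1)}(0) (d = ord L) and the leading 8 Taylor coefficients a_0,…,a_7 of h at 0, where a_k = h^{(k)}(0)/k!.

f: a_k = 0, 9, 0, -27/2, 0, 243/40, 0, -729/560, …
g: a_k = 0, 12, 0, -36, 0, 972/5, 0, -8748/7, …
Sum ⇒ L₀ = lclm(L_f,L_g) in ℚ(x)⟨Dx⟩.
L = (-1782·x + 20412·x^3 + 13122·x^5)·Dx + (-9 + 567·x^2 + 6561·x^4 + 6561·x^6)·Dx^2 + (-198·x + 2268·x^3 + 1458·x^5)·Dx^3 + (-1 + 63·x^2 + 729·x^4 + 729·x^6)·Dx^4  (order 4).
h: a_k = 0, 21, 0, -99/2, 0, 8019/40, 0, -700569/560, …
ICs: h(0) = 0, h′(0) = 21, h′′(0) = 0, h′′′(0) = -297.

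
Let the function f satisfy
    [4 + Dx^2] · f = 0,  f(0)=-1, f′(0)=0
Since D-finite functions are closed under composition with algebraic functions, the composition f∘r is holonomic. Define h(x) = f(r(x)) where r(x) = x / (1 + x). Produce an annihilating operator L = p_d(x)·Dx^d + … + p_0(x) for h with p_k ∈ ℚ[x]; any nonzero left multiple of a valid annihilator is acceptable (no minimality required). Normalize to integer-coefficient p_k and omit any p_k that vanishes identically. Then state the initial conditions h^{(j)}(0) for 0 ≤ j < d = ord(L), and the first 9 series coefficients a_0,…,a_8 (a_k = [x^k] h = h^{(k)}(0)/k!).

L = 4 + (2 + 6·x + 6·x^2 + 2·x^3)·Dx + (1 + 4·x + 6·x^2 + 4·x^3 + x^4)·Dx^2  (order 2).
h: a_k = -1, 0, 2, -4, 16/3, -16/3, 154/45, 4/5, -2354/315, …
ICs: h(0) = -1, h′(0) = 0.

f: a_k = -1, 0, 2, 0, -2/3, 0, 4/45, 0, -2/315, …
h₀=f(r): pull back L_f along r ⇒ L₀.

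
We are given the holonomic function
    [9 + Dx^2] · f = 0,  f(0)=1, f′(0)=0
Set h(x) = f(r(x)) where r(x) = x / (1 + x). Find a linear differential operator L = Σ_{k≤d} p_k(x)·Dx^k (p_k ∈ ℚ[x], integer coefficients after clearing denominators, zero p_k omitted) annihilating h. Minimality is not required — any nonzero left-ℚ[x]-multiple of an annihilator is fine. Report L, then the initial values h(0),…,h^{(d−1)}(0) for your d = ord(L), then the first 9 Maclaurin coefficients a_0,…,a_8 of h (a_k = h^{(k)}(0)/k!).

L = 9 + (2 + 6·x + 6·x^2 + 2·x^3)·Dx + (1 + 4·x + 6·x^2 + 4·x^3 + x^4)·Dx^2  (order 2).
h: a_k = 1, 0, -9/2, 9, -81/8, 9/2, 819/80, -1377/40, 293553/4480, …
ICs: h(0) = 1, h′(0) = 0.

f: a_k = 1, 0, -9/2, 0, 27/8, 0, -81/80, 0, 729/4480, …
f∘r: x↦r, Dx↦Dx/r' in L_f ⇒ L₀.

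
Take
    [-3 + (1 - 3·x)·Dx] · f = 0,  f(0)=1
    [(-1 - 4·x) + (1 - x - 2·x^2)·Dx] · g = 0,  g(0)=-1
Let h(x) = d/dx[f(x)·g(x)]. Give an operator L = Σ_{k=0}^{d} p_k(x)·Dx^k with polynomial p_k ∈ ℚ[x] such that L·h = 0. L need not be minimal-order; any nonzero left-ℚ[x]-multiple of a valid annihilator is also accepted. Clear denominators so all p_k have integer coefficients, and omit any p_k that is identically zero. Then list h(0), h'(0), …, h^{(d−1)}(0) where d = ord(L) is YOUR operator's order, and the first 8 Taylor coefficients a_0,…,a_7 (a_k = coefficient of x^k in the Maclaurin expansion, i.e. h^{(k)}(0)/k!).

f: a_k = 1, 3, 9, 27, 81, 243, 729, 2187, …
g: a_k = -1, -1, -3, -5, -11, -21, -43, -85, …
Sym-product of L_f,L_g gives L₀ (≤ ord 1).
Differentiate: ansatz ord ≤ ord L₀ ⇒ L.
L = (15 - 30·x - 69·x^2 + 48·x^3 + 216·x^4) + (-2 + 9·x + 3·x^2 - 47·x^3 + 15·x^4 + 54·x^5)·Dx  (order 1).
h: a_k = -4, -30, -150, -644, -2520, -9330, -33250, -115368, …
ICs: h(0) = -4.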